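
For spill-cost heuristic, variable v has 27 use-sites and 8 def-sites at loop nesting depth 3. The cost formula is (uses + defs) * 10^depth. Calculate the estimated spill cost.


uses + defs = 27 + 8 = 35
10^3 = 1000
Spill cost = 35 * 1000 = 35000

35000


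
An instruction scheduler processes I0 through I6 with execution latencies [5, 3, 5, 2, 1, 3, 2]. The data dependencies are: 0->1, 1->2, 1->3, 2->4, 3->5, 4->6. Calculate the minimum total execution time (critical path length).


Compute longest path through dependency graph: dist(Ik) = max over predecessors of dist + latency(Ik).
dist(I0) = latency 5 = 5
dist(I1) = dist(I0) + 3 = 5 + 3 = 8
dist(I2) = dist(I1) + 5 = 8 + 5 = 13
dist(I3) = dist(I1) + 2 = 8 + 2 = 10
dist(I4) = dist(I2) + 1 = 13 + 1 = 14
dist(I5) = dist(I3) + 3 = 10 + 3 = 13
dist(I6) = dist(I4) + 2 = 14 + 2 = 16
Critical path = max dist = 16

16


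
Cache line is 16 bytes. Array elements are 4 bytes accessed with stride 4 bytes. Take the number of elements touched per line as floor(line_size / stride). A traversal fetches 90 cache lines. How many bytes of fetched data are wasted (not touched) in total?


Elements per line = floor(16 / 4) = 4
Bytes used per line = 4 * 4 = 16
Wasted per line = 16 - 16 = 0
Total wasted = 0 * 90 = 0

0


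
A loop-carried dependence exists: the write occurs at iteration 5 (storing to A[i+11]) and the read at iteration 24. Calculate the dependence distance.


Distance = read iteration - write iteration
= 24 - 5 = 19

19


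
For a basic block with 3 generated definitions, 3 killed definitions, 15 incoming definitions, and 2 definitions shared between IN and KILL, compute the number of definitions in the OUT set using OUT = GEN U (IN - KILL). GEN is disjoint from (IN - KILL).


IN - KILL: 15 - 2 = 13 surviving definitions
OUT = GEN + surviving = 3 + 13 = 16

16


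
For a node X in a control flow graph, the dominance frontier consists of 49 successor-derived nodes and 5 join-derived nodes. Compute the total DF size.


DF(X) = direct successor contributions + join point contributions
= 49 + 5 = 54

54


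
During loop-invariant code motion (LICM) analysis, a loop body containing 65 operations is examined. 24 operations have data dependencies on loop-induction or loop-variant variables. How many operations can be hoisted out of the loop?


Invariant candidates = total - loop-dependent
= 65 - 24 = 41

41


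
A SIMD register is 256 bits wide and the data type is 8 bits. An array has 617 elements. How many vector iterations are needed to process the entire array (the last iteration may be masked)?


Width = 256 / 8 = 32 elements per vector op
Iterations = ceil(617 / 32) = 20

20


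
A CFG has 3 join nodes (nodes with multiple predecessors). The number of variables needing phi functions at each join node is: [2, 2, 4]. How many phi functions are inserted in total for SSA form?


Total phi functions = sum of phi functions at each join node
= 2 + 2 + 4 = 8

8


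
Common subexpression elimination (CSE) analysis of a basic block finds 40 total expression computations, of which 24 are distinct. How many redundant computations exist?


CSE count = total expressions - unique expressions
= 40 - 24 = 16

16


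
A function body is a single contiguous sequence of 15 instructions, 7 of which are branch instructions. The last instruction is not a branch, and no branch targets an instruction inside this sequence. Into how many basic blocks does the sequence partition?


With no in-sequence branch targets, the leaders are the first instruction plus the instruction after each branch.
Number of basic blocks = branches + 1
= 7 + 1 = 8

8


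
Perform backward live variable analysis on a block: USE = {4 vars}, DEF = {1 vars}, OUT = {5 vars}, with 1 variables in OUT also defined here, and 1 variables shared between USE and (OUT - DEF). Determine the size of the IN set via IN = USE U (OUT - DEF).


OUT - DEF: 5 - 1 = 4
|IN| = |USE| + |OUT - DEF| - |USE ∩ (OUT - DEF)| = 4 + 4 - 1 = 7

7


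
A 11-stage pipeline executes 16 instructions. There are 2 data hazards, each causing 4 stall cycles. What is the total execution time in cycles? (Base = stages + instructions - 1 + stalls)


Base cycles = 11 + 16 - 1 = 26
Total stalls = 2 * 4 = 8
Total = 26 + 8 = 34

34


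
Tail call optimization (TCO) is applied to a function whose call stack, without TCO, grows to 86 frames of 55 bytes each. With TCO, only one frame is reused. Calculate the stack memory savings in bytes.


Without TCO: 86 * 55 = 4730 bytes
With TCO: reuse 1 frame = 55 bytes
Savings = 4730 - 55 = 4675

4675


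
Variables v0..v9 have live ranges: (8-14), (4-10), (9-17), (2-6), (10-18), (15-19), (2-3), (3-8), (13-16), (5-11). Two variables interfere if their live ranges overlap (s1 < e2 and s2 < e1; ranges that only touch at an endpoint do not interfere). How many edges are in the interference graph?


Check all pairs for overlapping intervals.
Two intervals (s1,e1) and (s2,e2) overlap if s1 < e2 and s2 < e1.
v0 (8-14) vs v1..v9: overlaps v1, v2, v4, v8, v9 -> 5
v1 (4-10) vs v2..v9: overlaps v2, v3, v7, v9 -> 4
v2 (9-17) vs v3..v9: overlaps v4, v5, v8, v9 -> 4
v3 (2-6) vs v4..v9: overlaps v6, v7, v9 -> 3
v4 (10-18) vs v5..v9: overlaps v5, v8, v9 -> 3
v5 (15-19) vs v6..v9: overlaps v8 -> 1
v6 (2-3) vs v7..v9: overlaps none -> 0
v7 (3-8) vs v8..v9: overlaps v9 -> 1
v8 (13-16) vs v9: overlaps none -> 0
Total overlapping pairs = 5 + 4 + 4 + 3 + 3 + 1 + 0 + 1 + 0 = 21

21


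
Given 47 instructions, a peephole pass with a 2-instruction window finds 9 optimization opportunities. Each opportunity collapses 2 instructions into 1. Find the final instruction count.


Each match removes 1 instructions.
Total removed = 9 * 1 = 9
Remaining = 47 - 9 = 38

38


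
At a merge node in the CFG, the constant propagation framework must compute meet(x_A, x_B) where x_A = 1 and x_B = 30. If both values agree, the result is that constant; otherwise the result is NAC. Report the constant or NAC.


Meet operation: if both paths give the same constant, result is that constant; if they differ, result is NAC (not-a-constant).
Path A: 1, Path B: 30 -> differ
Result: not-a-constant -> NAC

NAC


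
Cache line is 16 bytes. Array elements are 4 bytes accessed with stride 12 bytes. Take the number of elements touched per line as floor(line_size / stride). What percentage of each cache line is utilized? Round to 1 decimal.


Elements per cache line = floor(16 / 12) = 1
Bytes used = 1 * 4 = 4
Utilization = 4 / 16 * 100 = 25.0%

25.0


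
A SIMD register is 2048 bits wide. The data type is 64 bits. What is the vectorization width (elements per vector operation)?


Width = SIMD bits / data type bits
= 2048 / 64 = 32

32


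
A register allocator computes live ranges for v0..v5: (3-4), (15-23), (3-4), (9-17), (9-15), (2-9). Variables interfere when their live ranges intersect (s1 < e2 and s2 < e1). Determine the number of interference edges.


Check all pairs for overlapping intervals.
Two intervals (s1,e1) and (s2,e2) overlap if s1 < e2 and s2 < e1.
v0 (3-4) vs v1..v5: overlaps v2, v5 -> 2
v1 (15-23) vs v2..v5: overlaps v3 -> 1
v2 (3-4) vs v3..v5: overlaps v5 -> 1
v3 (9-17) vs v4..v5: overlaps v4 -> 1
v4 (9-15) vs v5: overlaps none -> 0
Total overlapping pairs = 2 + 1 + 1 + 1 + 0 = 5

5


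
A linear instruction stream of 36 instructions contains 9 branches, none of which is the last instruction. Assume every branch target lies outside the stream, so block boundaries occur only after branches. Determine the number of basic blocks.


With no in-sequence branch targets, the leaders are the first instruction plus the instruction after each branch.
Number of basic blocks = branches + 1
= 9 + 1 = 10

10


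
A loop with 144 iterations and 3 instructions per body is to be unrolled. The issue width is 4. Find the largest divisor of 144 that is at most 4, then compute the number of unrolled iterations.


Largest divisor of 144 <= 4 is 4
New iterations = 144 / 4 = 36

36


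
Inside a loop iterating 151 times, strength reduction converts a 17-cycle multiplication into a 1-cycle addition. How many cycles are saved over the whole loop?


Per-iteration saving = 17 - 1 = 16
Total saved = 151 * 16 = 2416

2416


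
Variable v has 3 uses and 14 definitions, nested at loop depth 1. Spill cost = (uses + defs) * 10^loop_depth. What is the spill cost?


uses + defs = 3 + 14 = 17
10^1 = 10
Spill cost = 17 * 10 = 170

170


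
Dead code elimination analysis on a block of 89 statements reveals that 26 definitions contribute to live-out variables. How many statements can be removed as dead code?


Dead code = total statements - live definitions
= 89 - 26 = 63

63


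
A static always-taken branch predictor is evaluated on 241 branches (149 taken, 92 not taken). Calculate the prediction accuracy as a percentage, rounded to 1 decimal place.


Predictor: always-taken
Correct predictions = 149
Accuracy = 149 / 241 * 100 = 61.8%

61.8


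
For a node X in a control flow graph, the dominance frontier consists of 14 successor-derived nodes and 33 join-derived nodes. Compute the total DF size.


DF(X) = direct successor contributions + join point contributions
= 14 + 33 = 47

47


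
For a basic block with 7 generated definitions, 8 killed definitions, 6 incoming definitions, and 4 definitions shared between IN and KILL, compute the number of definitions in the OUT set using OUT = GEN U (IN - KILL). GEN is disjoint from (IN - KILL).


IN - KILL: 6 - 4 = 2 surviving definitions
OUT = GEN + surviving = 7 + 2 = 9

9


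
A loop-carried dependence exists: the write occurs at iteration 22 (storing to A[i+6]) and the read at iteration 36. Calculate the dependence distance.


Distance = read iteration - write iteration
= 36 - 22 = 14

14


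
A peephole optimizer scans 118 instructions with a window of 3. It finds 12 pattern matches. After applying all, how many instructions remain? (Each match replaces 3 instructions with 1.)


Each match removes 2 instructions.
Total removed = 12 * 2 = 24
Remaining = 118 - 24 = 94

94


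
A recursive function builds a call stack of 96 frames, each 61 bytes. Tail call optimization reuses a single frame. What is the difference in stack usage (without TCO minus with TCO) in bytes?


Without TCO: 96 * 61 = 5856 bytes
With TCO: reuse 1 frame = 61 bytes
Savings = 5856 - 61 = 5795

5795


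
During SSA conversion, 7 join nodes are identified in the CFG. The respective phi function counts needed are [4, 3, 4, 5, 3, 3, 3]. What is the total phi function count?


Total phi functions = sum of phi functions at each join node
= 4 + 3 + 4 + 5 + 3 + 3 + 3 = 25

25


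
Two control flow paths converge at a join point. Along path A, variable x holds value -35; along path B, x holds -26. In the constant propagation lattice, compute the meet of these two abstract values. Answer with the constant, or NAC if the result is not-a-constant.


Meet operation: if both paths give the same constant, result is that constant; if they differ, result is NAC (not-a-constant).
Path A: -35, Path B: -26 -> differ
Result: not-a-constant -> NAC

NAC


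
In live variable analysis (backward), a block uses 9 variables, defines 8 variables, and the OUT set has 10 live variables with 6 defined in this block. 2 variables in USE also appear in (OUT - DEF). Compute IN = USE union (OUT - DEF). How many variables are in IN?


OUT - DEF: 10 - 6 = 4
|IN| = |USE| + |OUT - DEF| - |USE ∩ (OUT - DEF)| = 9 + 4 - 2 = 11

11


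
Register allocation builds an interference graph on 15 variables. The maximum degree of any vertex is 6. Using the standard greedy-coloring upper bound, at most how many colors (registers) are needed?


Greedy coloring never needs more than (max_degree + 1) colors: when coloring a vertex, at most max_degree neighbors are already colored.
Upper bound = 6 + 1 = 7

7


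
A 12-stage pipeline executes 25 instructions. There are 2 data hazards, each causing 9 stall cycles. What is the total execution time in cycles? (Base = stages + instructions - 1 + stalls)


Base cycles = 12 + 25 - 1 = 36
Total stalls = 2 * 9 = 18
Total = 36 + 18 = 54

54


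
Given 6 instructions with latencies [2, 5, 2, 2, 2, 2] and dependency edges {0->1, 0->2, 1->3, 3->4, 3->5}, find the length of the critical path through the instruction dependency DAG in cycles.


Compute longest path through dependency graph: dist(Ik) = max over predecessors of dist + latency(Ik).
dist(I0) = latency 2 = 2
dist(I1) = dist(I0) + 5 = 2 + 5 = 7
dist(I2) = dist(I0) + 2 = 2 + 2 = 4
dist(I3) = dist(I1) + 2 = 7 + 2 = 9
dist(I4) = dist(I3) + 2 = 9 + 2 = 11
dist(I5) = dist(I3) + 2 = 9 + 2 = 11
Critical path = max dist = 11

11


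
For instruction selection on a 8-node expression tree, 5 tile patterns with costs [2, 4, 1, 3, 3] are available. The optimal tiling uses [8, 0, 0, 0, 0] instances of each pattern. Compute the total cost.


Total cost = sum(count_i * cost_i)
= 8*2 + 0*4 + 0*1 + 0*3 + 0*3
= 16

16


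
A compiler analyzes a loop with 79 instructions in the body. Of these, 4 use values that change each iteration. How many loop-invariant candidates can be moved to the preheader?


Invariant candidates = total - loop-dependent
= 79 - 4 = 75

75


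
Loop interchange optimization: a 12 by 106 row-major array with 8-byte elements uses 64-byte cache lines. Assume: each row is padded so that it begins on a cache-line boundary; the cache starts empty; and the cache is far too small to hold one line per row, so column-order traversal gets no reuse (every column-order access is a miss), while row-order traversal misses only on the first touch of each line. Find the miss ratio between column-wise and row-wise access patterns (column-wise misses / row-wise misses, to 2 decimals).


Each row occupies 106 * 8 = 848 bytes and starts on a line boundary, so it spans ceil(848 / 64) = 14 cache lines.
Row-major traversal misses (one per line touched): 12 * ceil(106 * 8 / 64) = 168
Column-major traversal misses (no reuse, every access misses): 12 * 106 = 1272
Ratio = 1272 / 168 = 7.57

7.57


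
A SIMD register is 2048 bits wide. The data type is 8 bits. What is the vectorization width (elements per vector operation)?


Width = SIMD bits / data type bits
= 2048 / 8 = 256

256


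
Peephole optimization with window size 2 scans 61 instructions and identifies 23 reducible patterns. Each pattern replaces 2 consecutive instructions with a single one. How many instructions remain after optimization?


Each match removes 1 instructions.
Total removed = 23 * 1 = 23
Remaining = 61 - 23 = 38

38


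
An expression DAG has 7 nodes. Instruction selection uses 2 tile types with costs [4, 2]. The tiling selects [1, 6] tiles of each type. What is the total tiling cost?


Total cost = sum(count_i * cost_i)
= 1*4 + 6*2
= 16

16


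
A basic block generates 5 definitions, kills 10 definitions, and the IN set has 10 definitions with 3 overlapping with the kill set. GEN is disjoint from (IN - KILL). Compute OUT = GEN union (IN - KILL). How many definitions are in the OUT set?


IN - KILL: 10 - 3 = 7 surviving definitions
OUT = GEN + surviving = 5 + 7 = 12

12


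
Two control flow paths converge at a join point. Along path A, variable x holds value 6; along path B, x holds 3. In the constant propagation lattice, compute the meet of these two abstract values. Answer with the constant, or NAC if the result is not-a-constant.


Meet operation: if both paths give the same constant, result is that constant; if they differ, result is NAC (not-a-constant).
Path A: 6, Path B: 3 -> differ
Result: not-a-constant -> NAC

NAC


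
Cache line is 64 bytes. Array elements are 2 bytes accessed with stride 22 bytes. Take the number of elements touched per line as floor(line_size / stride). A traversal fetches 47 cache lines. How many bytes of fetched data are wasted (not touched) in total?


Elements per line = floor(64 / 22) = 2
Bytes used per line = 2 * 2 = 4
Wasted per line = 64 - 4 = 60
Total wasted = 60 * 47 = 2820

2820


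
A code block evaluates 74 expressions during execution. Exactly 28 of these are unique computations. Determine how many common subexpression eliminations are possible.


CSE count = total expressions - unique expressions
= 74 - 28 = 46

46


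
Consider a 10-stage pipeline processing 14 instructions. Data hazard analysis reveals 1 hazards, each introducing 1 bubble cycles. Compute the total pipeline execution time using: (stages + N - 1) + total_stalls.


Base cycles = 10 + 14 - 1 = 23
Total stalls = 1 * 1 = 1
Total = 23 + 1 = 24

24


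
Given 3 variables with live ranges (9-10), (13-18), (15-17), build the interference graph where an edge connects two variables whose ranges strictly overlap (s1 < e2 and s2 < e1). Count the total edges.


Check all pairs for overlapping intervals.
Two intervals (s1,e1) and (s2,e2) overlap if s1 < e2 and s2 < e1.
v0 (9-10) vs v1..v2: overlaps none -> 0
v1 (13-18) vs v2: overlaps v2 -> 1
Total overlapping pairs = 0 + 1 = 1

1


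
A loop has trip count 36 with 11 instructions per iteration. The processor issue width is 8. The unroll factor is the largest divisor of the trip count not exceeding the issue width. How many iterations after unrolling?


Largest divisor of 36 <= 8 is 6
New iterations = 36 / 6 = 6

6


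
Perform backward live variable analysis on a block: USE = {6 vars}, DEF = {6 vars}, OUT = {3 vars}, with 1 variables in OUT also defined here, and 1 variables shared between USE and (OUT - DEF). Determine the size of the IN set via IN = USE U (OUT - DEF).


OUT - DEF: 3 - 1 = 2
|IN| = |USE| + |OUT - DEF| - |USE ∩ (OUT - DEF)| = 6 + 2 - 1 = 7

7


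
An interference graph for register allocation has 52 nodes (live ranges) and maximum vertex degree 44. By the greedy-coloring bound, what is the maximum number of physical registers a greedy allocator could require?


Greedy coloring never needs more than (max_degree + 1) colors: when coloring a vertex, at most max_degree neighbors are already colored.
Upper bound = 44 + 1 = 45

45


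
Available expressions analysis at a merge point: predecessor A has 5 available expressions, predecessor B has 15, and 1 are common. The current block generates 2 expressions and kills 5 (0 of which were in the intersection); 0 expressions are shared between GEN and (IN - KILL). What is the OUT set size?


IN = intersection of predecessors = 1
IN - KILL = 1 - 0 = 1
|OUT| = |GEN| + |IN - KILL| - |GEN ∩ (IN - KILL)| = 2 + 1 - 0 = 3

3


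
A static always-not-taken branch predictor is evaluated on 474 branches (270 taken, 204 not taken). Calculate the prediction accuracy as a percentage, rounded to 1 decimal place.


Predictor: always-not-taken
Correct predictions = 204
Accuracy = 204 / 474 * 100 = 43.0%

43.0


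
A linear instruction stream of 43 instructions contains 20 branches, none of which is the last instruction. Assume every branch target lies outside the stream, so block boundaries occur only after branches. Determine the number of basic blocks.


With no in-sequence branch targets, the leaders are the first instruction plus the instruction after each branch.
Number of basic blocks = branches + 1
= 20 + 1 = 21

21


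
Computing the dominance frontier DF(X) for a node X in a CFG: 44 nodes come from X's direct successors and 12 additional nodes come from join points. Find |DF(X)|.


DF(X) = direct successor contributions + join point contributions
= 44 + 12 = 56

56


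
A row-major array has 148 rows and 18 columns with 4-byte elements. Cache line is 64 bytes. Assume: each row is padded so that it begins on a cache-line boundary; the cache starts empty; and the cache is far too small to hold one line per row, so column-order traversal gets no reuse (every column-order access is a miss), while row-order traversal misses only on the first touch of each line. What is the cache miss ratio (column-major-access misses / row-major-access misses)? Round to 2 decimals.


Each row occupies 18 * 4 = 72 bytes and starts on a line boundary, so it spans ceil(72 / 64) = 2 cache lines.
Row-major traversal misses (one per line touched): 148 * ceil(18 * 4 / 64) = 296
Column-major traversal misses (no reuse, every access misses): 148 * 18 = 2664
Ratio = 2664 / 296 = 9.0

9.0


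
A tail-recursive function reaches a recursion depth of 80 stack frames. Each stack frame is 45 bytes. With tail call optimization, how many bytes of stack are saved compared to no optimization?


Without TCO: 80 * 45 = 3600 bytes
With TCO: reuse 1 frame = 45 bytes
Savings = 3600 - 45 = 3555

3555


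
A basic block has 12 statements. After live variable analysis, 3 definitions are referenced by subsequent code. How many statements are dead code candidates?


Dead code = total statements - live definitions
= 12 - 3 = 9

9


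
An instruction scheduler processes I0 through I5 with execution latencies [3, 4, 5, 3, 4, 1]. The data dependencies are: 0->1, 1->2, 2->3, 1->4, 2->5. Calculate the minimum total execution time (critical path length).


Compute longest path through dependency graph: dist(Ik) = max over predecessors of dist + latency(Ik).
dist(I0) = latency 3 = 3
dist(I1) = dist(I0) + 4 = 3 + 4 = 7
dist(I2) = dist(I1) + 5 = 7 + 5 = 12
dist(I3) = dist(I2) + 3 = 12 + 3 = 15
dist(I4) = dist(I1) + 4 = 7 + 4 = 11
dist(I5) = dist(I2) + 1 = 12 + 1 = 13
Critical path = max dist = 15

15


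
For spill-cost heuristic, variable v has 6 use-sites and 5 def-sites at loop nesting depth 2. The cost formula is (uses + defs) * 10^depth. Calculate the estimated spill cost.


uses + defs = 6 + 5 = 11
10^2 = 100
Spill cost = 11 * 100 = 1100

1100


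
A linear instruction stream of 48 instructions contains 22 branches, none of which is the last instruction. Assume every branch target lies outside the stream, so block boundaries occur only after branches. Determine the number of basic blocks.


With no in-sequence branch targets, the leaders are the first instruction plus the instruction after each branch.
Number of basic blocks = branches + 1
= 22 + 1 = 23

23


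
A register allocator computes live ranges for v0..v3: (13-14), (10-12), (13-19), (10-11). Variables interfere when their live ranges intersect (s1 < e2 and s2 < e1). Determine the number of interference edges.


Check all pairs for overlapping intervals.
Two intervals (s1,e1) and (s2,e2) overlap if s1 < e2 and s2 < e1.
v0 (13-14) vs v1..v3: overlaps v2 -> 1
v1 (10-12) vs v2..v3: overlaps v3 -> 1
v2 (13-19) vs v3: overlaps none -> 0
Total overlapping pairs = 1 + 1 + 0 = 2

2


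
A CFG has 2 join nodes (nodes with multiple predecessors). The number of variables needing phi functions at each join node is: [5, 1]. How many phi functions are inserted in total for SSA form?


Total phi functions = sum of phi functions at each join node
= 5 + 1 = 6

6


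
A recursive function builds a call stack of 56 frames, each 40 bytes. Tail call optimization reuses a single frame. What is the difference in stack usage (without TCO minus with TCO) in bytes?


Without TCO: 56 * 40 = 2240 bytes
With TCO: reuse 1 frame = 40 bytes
Savings = 2240 - 40 = 2200

2200


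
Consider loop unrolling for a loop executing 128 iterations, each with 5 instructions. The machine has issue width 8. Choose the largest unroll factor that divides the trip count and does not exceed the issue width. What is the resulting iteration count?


Largest divisor of 128 <= 8 is 8
New iterations = 128 / 8 = 16

16


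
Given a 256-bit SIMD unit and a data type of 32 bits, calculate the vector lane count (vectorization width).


Width = SIMD bits / data type bits
= 256 / 32 = 8

8


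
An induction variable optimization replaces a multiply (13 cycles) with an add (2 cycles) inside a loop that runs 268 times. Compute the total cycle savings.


Per-iteration saving = 13 - 2 = 11
Total saved = 268 * 11 = 2948

2948


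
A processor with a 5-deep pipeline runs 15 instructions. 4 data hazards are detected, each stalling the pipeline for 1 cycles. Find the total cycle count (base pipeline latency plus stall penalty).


Base cycles = 5 + 15 - 1 = 19
Total stalls = 4 * 1 = 4
Total = 19 + 4 = 23

23


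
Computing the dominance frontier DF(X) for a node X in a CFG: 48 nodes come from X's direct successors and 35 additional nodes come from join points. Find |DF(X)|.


DF(X) = direct successor contributions + join point contributions
= 48 + 35 = 83

83


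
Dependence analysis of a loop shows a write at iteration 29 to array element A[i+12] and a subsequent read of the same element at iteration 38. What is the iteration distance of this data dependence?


Distance = read iteration - write iteration
= 38 - 29 = 9

9


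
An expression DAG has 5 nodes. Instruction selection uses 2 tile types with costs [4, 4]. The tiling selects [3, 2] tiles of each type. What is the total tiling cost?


Total cost = sum(count_i * cost_i)
= 3*4 + 2*4
= 20

20


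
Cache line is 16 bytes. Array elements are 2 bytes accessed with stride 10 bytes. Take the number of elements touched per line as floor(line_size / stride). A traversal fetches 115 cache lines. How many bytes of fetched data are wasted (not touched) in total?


Elements per line = floor(16 / 10) = 1
Bytes used per line = 1 * 2 = 2
Wasted per line = 16 - 2 = 14
Total wasted = 14 * 115 = 1610

1610


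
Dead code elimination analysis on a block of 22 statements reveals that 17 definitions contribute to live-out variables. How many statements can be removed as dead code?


Dead code = total statements - live definitions
= 22 - 17 = 5

5


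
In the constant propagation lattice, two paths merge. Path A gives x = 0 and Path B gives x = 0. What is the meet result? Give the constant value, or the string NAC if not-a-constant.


Meet operation: if both paths give the same constant, result is that constant; if they differ, result is NAC (not-a-constant).
Path A: 0, Path B: 0 -> equal
Result: constant -> 0

0


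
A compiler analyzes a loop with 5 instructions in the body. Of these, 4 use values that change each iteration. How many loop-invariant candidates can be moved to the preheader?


Invariant candidates = total - loop-dependent
= 5 - 4 = 1

1


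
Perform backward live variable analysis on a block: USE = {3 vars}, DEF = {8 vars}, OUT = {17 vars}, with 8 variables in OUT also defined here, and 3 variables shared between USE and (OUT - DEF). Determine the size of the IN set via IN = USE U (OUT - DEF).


OUT - DEF: 17 - 8 = 9
|IN| = |USE| + |OUT - DEF| - |USE ∩ (OUT - DEF)| = 3 + 9 - 3 = 9

9


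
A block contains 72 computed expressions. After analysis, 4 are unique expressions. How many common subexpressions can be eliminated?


CSE count = total expressions - unique expressions
= 72 - 4 = 68

68


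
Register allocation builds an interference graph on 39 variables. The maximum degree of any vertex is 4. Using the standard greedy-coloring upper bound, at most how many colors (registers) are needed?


Greedy coloring never needs more than (max_degree + 1) colors: when coloring a vertex, at most max_degree neighbors are already colored.
Upper bound = 4 + 1 = 5

5


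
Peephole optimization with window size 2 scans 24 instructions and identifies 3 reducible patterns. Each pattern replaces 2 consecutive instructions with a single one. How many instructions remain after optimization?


Each match removes 1 instructions.
Total removed = 3 * 1 = 3
Remaining = 24 - 3 = 21

21


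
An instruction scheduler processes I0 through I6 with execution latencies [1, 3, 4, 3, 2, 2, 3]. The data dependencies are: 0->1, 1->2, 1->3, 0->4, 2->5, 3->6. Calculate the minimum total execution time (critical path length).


Compute longest path through dependency graph: dist(Ik) = max over predecessors of dist + latency(Ik).
dist(I0) = latency 1 = 1
dist(I1) = dist(I0) + 3 = 1 + 3 = 4
dist(I2) = dist(I1) + 4 = 4 + 4 = 8
dist(I3) = dist(I1) + 3 = 4 + 3 = 7
dist(I4) = dist(I0) + 2 = 1 + 2 = 3
dist(I5) = dist(I2) + 2 = 8 + 2 = 10
dist(I6) = dist(I3) + 3 = 7 + 3 = 10
Critical path = max dist = 10

10


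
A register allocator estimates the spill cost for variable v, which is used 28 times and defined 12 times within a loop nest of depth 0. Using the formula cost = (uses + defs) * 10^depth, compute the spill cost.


uses + defs = 28 + 12 = 40
10^0 = 1
Spill cost = 40 * 1 = 40

40


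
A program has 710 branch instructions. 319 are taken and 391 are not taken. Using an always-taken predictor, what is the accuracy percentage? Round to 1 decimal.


Predictor: always-taken
Correct predictions = 319
Accuracy = 319 / 710 * 100 = 44.9%

44.9


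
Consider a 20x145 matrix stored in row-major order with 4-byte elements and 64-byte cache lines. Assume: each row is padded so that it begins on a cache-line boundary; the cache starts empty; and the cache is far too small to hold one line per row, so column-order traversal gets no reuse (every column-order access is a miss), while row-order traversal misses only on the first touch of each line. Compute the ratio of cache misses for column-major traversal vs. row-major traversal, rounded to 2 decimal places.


Each row occupies 145 * 4 = 580 bytes and starts on a line boundary, so it spans ceil(580 / 64) = 10 cache lines.
Row-major traversal misses (one per line touched): 20 * ceil(145 * 4 / 64) = 200
Column-major traversal misses (no reuse, every access misses): 20 * 145 = 2900
Ratio = 2900 / 200 = 14.5

14.5


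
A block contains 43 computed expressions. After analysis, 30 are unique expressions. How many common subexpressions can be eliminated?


CSE count = total expressions - unique expressions
= 43 - 30 = 13

13


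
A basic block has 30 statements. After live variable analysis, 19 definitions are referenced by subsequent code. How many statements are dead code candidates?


Dead code = total statements - live definitions
= 30 - 19 = 11

11


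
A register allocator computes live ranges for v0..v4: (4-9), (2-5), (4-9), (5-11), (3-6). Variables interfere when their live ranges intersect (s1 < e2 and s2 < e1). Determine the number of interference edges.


Check all pairs for overlapping intervals.
Two intervals (s1,e1) and (s2,e2) overlap if s1 < e2 and s2 < e1.
v0 (4-9) vs v1..v4: overlaps v1, v2, v3, v4 -> 4
v1 (2-5) vs v2..v4: overlaps v2, v4 -> 2
v2 (4-9) vs v3..v4: overlaps v3, v4 -> 2
v3 (5-11) vs v4: overlaps v4 -> 1
Total overlapping pairs = 4 + 2 + 2 + 1 = 9

9


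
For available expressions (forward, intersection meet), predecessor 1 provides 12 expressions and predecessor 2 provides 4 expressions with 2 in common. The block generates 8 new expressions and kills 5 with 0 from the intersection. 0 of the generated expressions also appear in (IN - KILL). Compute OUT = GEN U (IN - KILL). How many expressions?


IN = intersection of predecessors = 2
IN - KILL = 2 - 0 = 2
|OUT| = |GEN| + |IN - KILL| - |GEN ∩ (IN - KILL)| = 8 + 2 - 0 = 10

10


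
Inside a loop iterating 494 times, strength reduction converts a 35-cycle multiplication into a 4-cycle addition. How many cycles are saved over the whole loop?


Per-iteration saving = 35 - 4 = 31
Total saved = 494 * 31 = 15314

15314


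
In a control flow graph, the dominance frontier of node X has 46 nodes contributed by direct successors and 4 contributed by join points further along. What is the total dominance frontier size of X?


DF(X) = direct successor contributions + join point contributions
= 46 + 4 = 50

50


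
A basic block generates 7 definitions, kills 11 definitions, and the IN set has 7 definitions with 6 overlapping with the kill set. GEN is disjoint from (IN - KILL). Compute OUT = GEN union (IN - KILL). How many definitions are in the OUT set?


IN - KILL: 7 - 6 = 1 surviving definitions
OUT = GEN + surviving = 7 + 1 = 8

8


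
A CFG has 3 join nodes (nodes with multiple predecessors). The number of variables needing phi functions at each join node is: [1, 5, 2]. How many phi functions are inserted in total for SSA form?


Total phi functions = sum of phi functions at each join node
= 1 + 5 + 2 = 8

8


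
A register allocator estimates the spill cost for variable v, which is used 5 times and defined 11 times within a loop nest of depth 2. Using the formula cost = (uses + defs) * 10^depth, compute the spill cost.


uses + defs = 5 + 11 = 16
10^2 = 100
Spill cost = 16 * 100 = 1600

1600


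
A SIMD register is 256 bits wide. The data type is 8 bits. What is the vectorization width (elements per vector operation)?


Width = SIMD bits / data type bits
= 256 / 8 = 32

32


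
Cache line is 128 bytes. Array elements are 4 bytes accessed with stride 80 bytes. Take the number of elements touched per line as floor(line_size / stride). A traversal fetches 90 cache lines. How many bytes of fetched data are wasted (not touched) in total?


Elements per line = floor(128 / 80) = 1
Bytes used per line = 1 * 4 = 4
Wasted per line = 128 - 4 = 124
Total wasted = 124 * 90 = 11160

11160


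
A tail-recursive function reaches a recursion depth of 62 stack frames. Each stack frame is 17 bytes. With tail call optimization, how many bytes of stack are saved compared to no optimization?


Without TCO: 62 * 17 = 1054 bytes
With TCO: reuse 1 frame = 17 bytes
Savings = 1054 - 17 = 1037

1037


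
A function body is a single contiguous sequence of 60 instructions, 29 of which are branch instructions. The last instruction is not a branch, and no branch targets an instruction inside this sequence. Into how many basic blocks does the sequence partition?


With no in-sequence branch targets, the leaders are the first instruction plus the instruction after each branch.
Number of basic blocks = branches + 1
= 29 + 1 = 30

30


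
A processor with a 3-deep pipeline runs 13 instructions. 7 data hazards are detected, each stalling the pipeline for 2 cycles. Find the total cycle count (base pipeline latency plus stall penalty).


Base cycles = 3 + 13 - 1 = 15
Total stalls = 7 * 2 = 14
Total = 15 + 14 = 29

29


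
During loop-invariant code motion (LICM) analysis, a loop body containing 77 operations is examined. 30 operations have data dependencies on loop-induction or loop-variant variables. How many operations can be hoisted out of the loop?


Invariant candidates = total - loop-dependent
= 77 - 30 = 47

47


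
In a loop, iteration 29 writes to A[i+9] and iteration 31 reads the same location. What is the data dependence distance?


Distance = read iteration - write iteration
= 31 - 29 = 2

2


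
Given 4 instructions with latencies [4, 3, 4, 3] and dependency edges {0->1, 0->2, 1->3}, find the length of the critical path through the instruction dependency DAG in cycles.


Compute longest path through dependency graph: dist(Ik) = max over predecessors of dist + latency(Ik).
dist(I0) = latency 4 = 4
dist(I1) = dist(I0) + 3 = 4 + 3 = 7
dist(I2) = dist(I0) + 4 = 4 + 4 = 8
dist(I3) = dist(I1) + 3 = 7 + 3 = 10
Critical path = max dist = 10

10


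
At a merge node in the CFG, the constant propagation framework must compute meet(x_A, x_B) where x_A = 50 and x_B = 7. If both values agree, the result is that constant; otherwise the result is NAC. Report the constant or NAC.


Meet operation: if both paths give the same constant, result is that constant; if they differ, result is NAC (not-a-constant).
Path A: 50, Path B: 7 -> differ
Result: not-a-constant -> NAC

NAC


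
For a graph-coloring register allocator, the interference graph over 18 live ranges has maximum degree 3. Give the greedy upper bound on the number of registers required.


Greedy coloring never needs more than (max_degree + 1) colors: when coloring a vertex, at most max_degree neighbors are already colored.
Upper bound = 3 + 1 = 4

4


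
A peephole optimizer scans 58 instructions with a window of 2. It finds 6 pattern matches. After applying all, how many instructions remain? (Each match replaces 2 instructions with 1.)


Each match removes 1 instructions.
Total removed = 6 * 1 = 6
Remaining = 58 - 6 = 52

52


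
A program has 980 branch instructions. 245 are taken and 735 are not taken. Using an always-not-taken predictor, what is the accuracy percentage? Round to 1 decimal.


Predictor: always-not-taken
Correct predictions = 735
Accuracy = 735 / 980 * 100 = 75.0%

75.0


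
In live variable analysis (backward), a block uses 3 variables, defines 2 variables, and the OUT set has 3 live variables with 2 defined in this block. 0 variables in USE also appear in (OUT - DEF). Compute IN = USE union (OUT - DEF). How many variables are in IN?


OUT - DEF: 3 - 2 = 1
|IN| = |USE| + |OUT - DEF| - |USE ∩ (OUT - DEF)| = 3 + 1 - 0 = 4

4


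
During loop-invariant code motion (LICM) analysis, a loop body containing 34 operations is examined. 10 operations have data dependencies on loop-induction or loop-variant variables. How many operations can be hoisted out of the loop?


Invariant candidates = total - loop-dependent
= 34 - 10 = 24

24


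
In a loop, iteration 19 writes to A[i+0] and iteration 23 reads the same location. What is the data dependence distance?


Distance = read iteration - write iteration
= 23 - 19 = 4

4


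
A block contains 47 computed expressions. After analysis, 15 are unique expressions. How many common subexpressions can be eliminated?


CSE count = total expressions - unique expressions
= 47 - 15 = 32

32


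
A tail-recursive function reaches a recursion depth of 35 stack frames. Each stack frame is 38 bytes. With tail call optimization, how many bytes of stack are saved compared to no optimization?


Without TCO: 35 * 38 = 1330 bytes
With TCO: reuse 1 frame = 38 bytes
Savings = 1330 - 38 = 1292

1292


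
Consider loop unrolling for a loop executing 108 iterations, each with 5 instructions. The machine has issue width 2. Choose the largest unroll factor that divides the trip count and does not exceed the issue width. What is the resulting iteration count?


Largest divisor of 108 <= 2 is 2
New iterations = 108 / 2 = 54

54


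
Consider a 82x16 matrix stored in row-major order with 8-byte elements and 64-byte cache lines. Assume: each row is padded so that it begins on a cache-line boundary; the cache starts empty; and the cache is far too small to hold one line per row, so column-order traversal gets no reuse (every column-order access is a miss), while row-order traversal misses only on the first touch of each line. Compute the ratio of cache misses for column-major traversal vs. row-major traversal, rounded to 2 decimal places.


Each row occupies 16 * 8 = 128 bytes and starts on a line boundary, so it spans ceil(128 / 64) = 2 cache lines.
Row-major traversal misses (one per line touched): 82 * ceil(16 * 8 / 64) = 164
Column-major traversal misses (no reuse, every access misses): 82 * 16 = 1312
Ratio = 1312 / 164 = 8.0

8.0


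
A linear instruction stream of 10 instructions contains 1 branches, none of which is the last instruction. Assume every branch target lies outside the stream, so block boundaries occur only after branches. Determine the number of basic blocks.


With no in-sequence branch targets, the leaders are the first instruction plus the instruction after each branch.
Number of basic blocks = branches + 1
= 1 + 1 = 2

2


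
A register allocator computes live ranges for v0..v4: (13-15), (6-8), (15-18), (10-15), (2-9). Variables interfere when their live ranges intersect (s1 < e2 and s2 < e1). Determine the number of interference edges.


Check all pairs for overlapping intervals.
Two intervals (s1,e1) and (s2,e2) overlap if s1 < e2 and s2 < e1.
v0 (13-15) vs v1..v4: overlaps v3 -> 1
v1 (6-8) vs v2..v4: overlaps v4 -> 1
v2 (15-18) vs v3..v4: overlaps none -> 0
v3 (10-15) vs v4: overlaps none -> 0
Total overlapping pairs = 1 + 1 + 0 + 0 = 2

2
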